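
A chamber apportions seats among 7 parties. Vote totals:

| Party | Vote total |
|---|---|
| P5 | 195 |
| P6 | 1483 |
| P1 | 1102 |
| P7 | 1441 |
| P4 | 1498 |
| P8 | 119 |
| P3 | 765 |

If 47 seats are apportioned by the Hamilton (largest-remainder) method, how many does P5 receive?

Total 6603; standard divisor 6603/47 ≈ 140.489.
Standard quotas: P5 1.388, P6 10.556, P1 7.844, P7 10.257, P4 10.663, P8 0.847, P3 5.445.
Lower quotas: P5 1, P6 10, P1 7, P7 10, P4 10, P8 0, P3 5 (sum 43, leaving 4 seats).
Remainders in descending order: P8 0.847, P1 0.844, P4 0.663, P6 0.556, P3 0.445, P5 0.388, P7 0.257.
The surplus seats go to P8, P1, P4, P6.
P5 receives 1.

1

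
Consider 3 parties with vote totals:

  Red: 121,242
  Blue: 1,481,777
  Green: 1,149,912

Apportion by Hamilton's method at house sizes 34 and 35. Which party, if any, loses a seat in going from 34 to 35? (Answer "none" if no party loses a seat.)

Red

At 34 seats: Red 2, Blue 18, Green 14.
At 35 seats: Red 1, Blue 19, Green 15.
Red drops from 2 to 1.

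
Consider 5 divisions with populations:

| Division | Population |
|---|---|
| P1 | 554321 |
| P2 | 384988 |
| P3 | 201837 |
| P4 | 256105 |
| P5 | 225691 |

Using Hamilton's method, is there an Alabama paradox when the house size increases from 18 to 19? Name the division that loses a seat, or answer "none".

none

At 18 seats: P1 6, P2 4, P3 2, P4 3, P5 3.
At 19 seats: P1 6, P2 5, P3 2, P4 3, P5 3.
No division's allocation decreased.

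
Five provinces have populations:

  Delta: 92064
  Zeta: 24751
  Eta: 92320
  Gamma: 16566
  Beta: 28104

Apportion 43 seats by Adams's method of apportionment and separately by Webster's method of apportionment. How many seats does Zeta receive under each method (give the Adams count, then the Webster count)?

Adams: Delta 15, Zeta 5, Eta 15, Gamma 3, Beta 5.
Webster: Delta 15, Zeta 4, Eta 16, Gamma 3, Beta 5.
Zeta gets 5 under Adams and 4 under Webster.

5 and 4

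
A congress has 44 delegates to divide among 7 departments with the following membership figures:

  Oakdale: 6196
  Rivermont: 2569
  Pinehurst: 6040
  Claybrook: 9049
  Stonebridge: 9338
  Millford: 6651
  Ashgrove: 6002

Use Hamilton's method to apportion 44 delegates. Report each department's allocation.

Oakdale=6, Rivermont=2, Pinehurst=6, Claybrook=9, Stonebridge=9, Millford=6, Ashgrove=6

Total 45845; standard divisor 45845/44 ≈ 1041.932.
Standard quotas: Oakdale 5.9466, Rivermont 2.4656, Pinehurst 5.7969, Claybrook 8.6848, Stonebridge 8.9622, Millford 6.3833, Ashgrove 5.7605.
Lower quotas: Oakdale 5, Rivermont 2, Pinehurst 5, Claybrook 8, Stonebridge 8, Millford 6, Ashgrove 5 (sum 39, leaving 5 seats).
Remainders in descending order: Stonebridge 0.9622, Oakdale 0.9466, Pinehurst 0.7969, Ashgrove 0.7605, Claybrook 0.6848, Rivermont 0.4656, Millford 0.3833.
The surplus seats go to Stonebridge, Oakdale, Pinehurst, Ashgrove, Claybrook.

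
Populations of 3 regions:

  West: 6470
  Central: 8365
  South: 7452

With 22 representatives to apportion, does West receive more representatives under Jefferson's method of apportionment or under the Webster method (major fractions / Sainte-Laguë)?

Jefferson: West 6, Central 8, South 8.
Webster: West 7, Central 8, South 7.
West gets 6 under Jefferson and 7 under Webster.

Webster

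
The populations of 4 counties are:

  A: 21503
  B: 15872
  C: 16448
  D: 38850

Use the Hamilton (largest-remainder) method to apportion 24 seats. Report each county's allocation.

A 6; B 4; C 4; D 10

The standard divisor is 92673/24 ≈ 3861.375.
Standard quotas: A 5.5687, B 4.1105, C 4.2596, D 10.0612.
Lower quotas: A 5, B 4, C 4, D 10 (sum 23, leaving 1 seat).
Remainders in descending order: A 0.5687, C 0.2596, B 0.1105, D 0.0612.
The surplus seat goes to A.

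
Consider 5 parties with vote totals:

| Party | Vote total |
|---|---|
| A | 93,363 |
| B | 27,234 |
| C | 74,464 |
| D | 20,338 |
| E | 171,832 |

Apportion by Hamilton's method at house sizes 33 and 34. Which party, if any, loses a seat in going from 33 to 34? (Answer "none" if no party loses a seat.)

At 33 seats: A 8, B 2, C 6, D 2, E 15.
At 34 seats: A 8, B 2, C 7, D 2, E 15.
No party's allocation decreased.

none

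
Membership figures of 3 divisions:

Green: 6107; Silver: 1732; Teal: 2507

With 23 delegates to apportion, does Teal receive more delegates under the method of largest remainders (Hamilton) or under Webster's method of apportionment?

Webster

Hamilton: Green 14, Silver 4, Teal 5.
Webster: Green 13, Silver 4, Teal 6.
Teal gets 5 under Hamilton and 6 under Webster.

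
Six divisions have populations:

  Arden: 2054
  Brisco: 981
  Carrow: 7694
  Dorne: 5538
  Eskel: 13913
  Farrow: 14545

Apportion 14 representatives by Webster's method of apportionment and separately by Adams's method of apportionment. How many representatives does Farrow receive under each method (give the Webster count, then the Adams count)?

5 and 4

Webster: Arden 1, Brisco 0, Carrow 2, Dorne 2, Eskel 4, Farrow 5.
Adams: Arden 1, Brisco 1, Carrow 2, Dorne 2, Eskel 4, Farrow 4.
Farrow gets 5 under Webster and 4 under Adams.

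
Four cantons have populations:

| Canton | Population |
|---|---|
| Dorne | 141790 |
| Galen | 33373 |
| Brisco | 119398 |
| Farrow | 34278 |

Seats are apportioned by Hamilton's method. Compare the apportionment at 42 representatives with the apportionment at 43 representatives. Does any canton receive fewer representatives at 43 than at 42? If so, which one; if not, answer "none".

Farrow

At 42 seats: Dorne 18, Galen 4, Brisco 15, Farrow 5.
At 43 seats: Dorne 19, Galen 4, Brisco 16, Farrow 4.
Farrow drops from 5 to 4.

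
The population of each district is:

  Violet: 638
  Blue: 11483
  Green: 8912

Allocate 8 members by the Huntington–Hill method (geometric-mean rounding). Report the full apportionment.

Violet=1, Blue=4, Green=3

With divisor 2944: modified quotas Violet 0.217, Blue 3.900, Green 3.027.
Geometric-mean thresholds: Violet (min 1), Blue √(3·4)=3.464, Green √(3·4)=3.464.
Each quota rounded against its threshold gives Violet 1, Blue 4, Green 3 (total 8).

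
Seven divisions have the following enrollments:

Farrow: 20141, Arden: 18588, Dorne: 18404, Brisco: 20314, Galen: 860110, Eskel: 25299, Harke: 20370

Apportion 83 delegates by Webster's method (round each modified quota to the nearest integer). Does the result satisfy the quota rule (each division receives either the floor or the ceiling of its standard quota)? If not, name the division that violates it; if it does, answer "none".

Galen

Standard quotas: Farrow 1.700, Arden 1.569, Dorne 1.554, Brisco 1.715, Galen 72.607, Eskel 2.136, Harke 1.720.
Webster allocation: Farrow 2, Arden 2, Dorne 2, Brisco 2, Galen 71, Eskel 2, Harke 2.
Galen has quota 72.607 (lower 72, upper 73) but receives 71 — outside the quota interval.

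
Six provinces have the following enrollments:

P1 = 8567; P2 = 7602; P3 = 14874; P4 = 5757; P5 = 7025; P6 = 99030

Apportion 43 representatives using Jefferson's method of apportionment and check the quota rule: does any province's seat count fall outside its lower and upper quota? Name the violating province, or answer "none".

P6

Standard quotas: P1 2.579, P2 2.288, P3 4.477, P4 1.733, P5 2.115, P6 29.808.
Jefferson allocation: P1 2, P2 2, P3 4, P4 1, P5 2, P6 32.
P6 has quota 29.808 (lower 29, upper 30) but receives 32 — outside the quota interval.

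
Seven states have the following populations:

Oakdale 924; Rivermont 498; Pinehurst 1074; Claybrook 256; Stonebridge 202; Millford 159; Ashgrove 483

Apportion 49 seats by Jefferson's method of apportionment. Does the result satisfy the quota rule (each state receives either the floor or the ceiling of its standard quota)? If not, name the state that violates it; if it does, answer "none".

Standard quotas: Oakdale 12.591, Rivermont 6.786, Pinehurst 14.635, Claybrook 3.488, Stonebridge 2.753, Millford 2.167, Ashgrove 6.581.
Jefferson allocation: Oakdale 13, Rivermont 7, Pinehurst 15, Claybrook 3, Stonebridge 2, Millford 2, Ashgrove 7.
Every allocation lies between the lower and upper quota.

none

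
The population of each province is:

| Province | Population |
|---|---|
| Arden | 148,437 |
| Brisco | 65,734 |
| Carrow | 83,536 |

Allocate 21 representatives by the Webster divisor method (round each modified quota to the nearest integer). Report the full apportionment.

Standard divisor 297707/21 ≈ 14176.524; standard quotas: Arden 10.471, Brisco 4.637, Carrow 5.893.
Rounding to the nearest integer gives Arden 10, Brisco 5, Carrow 6 — total 21, matching the house size, so no adjustment is needed.

Arden=10; Brisco=5; Carrow=6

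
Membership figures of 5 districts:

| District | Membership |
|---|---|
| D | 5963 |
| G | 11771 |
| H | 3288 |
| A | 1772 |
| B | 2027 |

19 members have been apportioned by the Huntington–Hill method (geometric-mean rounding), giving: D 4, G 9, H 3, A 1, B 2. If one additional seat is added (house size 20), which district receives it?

Priority for the next seat is population ÷ (√(s·(s+1))).
Priorities: D 1333.367, G 1240.772, H 949.164, A 1252.993, B 827.519.
Highest priority: D.

D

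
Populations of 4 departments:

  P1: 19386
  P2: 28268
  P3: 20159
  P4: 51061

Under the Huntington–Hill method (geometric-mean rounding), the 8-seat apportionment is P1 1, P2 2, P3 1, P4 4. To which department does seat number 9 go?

P3

Priority for the next seat is population ÷ (√(s·(s+1))).
Priorities: P1 13707.972, P2 11540.363, P3 14254.566, P4 11417.587.
Highest priority: P3.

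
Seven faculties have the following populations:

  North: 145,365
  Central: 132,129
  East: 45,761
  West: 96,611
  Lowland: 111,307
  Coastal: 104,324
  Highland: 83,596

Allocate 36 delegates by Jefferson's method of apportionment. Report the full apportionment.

Standard divisor 719093/36 ≈ 19974.806; standard quotas: North 7.277, Central 6.615, East 2.291, West 4.837, Lowland 5.572, Coastal 5.223, Highland 4.185.
Rounding down gives 7, 6, 2, 4, 5, 5, 4 = 33 seats, so the divisor must be adjusted.
With modified divisor 18400: modified quotas North 7.900, Central 7.181, East 2.487, West 5.251, Lowland 6.049, Coastal 5.670, Highland 4.543.
Rounding down: North 7, Central 7, East 2, West 5, Lowland 6, Coastal 5, Highland 4 (total 36).

North: 7, Central: 7, East: 2, West: 5, Lowland: 6, Coastal: 5, Highland: 4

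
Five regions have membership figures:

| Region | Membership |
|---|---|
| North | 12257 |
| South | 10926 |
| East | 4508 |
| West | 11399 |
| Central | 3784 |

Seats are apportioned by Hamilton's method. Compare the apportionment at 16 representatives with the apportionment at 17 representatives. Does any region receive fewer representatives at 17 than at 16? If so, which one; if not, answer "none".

At 16 seats: North 5, South 4, East 2, West 4, Central 1.
At 17 seats: North 5, South 4, East 2, West 5, Central 1.
No region's allocation decreased.

none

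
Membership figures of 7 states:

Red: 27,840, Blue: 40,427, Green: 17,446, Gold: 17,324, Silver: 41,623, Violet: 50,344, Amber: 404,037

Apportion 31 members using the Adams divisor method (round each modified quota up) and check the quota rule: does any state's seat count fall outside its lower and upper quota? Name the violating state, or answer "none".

none

Standard quotas: Red 1.441, Blue 2.092, Green 0.903, Gold 0.897, Silver 2.154, Violet 2.605, Amber 20.909.
Adams allocation: Red 2, Blue 2, Green 1, Gold 1, Silver 2, Violet 3, Amber 20.
Every allocation lies between the lower and upper quota.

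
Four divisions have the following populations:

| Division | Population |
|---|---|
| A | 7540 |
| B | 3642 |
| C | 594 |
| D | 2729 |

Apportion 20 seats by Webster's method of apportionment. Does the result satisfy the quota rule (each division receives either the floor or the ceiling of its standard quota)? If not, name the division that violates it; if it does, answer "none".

none

Standard quotas: A 10.396, B 5.022, C 0.819, D 3.763.
Webster allocation: A 10, B 5, C 1, D 4.
Every allocation lies between the lower and upper quota.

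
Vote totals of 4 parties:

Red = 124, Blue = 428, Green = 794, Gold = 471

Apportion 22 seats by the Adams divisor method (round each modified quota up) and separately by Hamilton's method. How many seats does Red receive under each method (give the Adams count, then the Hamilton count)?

2 and 1

Adams: Red 2, Blue 5, Green 9, Gold 6.
Hamilton: Red 1, Blue 5, Green 10, Gold 6.
Red gets 2 under Adams and 1 under Hamilton.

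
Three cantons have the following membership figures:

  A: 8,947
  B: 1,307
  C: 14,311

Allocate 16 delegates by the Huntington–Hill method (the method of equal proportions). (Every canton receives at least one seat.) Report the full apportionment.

A 6, B 1, C 9

With divisor 1571: modified quotas A 5.695, B 0.832, C 9.109.
Geometric-mean thresholds: A √(5·6)=5.477, B (min 1), C √(9·10)=9.487.
Each quota rounded against its threshold gives A 6, B 1, C 9 (total 16).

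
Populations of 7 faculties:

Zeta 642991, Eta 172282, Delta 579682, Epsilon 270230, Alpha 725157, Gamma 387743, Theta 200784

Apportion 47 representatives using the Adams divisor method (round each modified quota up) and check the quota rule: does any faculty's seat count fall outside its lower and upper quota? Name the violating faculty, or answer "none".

Standard quotas: Zeta 10.145, Eta 2.718, Delta 9.146, Epsilon 4.264, Alpha 11.441, Gamma 6.118, Theta 3.168.
Adams allocation: Zeta 10, Eta 3, Delta 9, Epsilon 5, Alpha 11, Gamma 6, Theta 3.
Every allocation lies between the lower and upper quota.

none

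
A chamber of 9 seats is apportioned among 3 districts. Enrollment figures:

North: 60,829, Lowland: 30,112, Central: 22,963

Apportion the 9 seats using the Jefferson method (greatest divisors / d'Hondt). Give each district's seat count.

North 5, Lowland 2, Central 2

Standard divisor 113904/9 ≈ 12656; standard quotas: North 4.806, Lowland 2.379, Central 1.814.
Rounding down gives 4, 2, 1 = 7 seats, so the divisor must be adjusted.
With modified divisor 10800: modified quotas North 5.632, Lowland 2.788, Central 2.126.
Rounding down: North 5, Lowland 2, Central 2 (total 9).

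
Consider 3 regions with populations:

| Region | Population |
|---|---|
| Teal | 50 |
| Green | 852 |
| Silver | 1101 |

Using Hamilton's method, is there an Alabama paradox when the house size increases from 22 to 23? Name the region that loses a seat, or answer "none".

At 22 seats: Teal 1, Green 9, Silver 12.
At 23 seats: Teal 0, Green 10, Silver 13.
Teal drops from 1 to 0.

Teal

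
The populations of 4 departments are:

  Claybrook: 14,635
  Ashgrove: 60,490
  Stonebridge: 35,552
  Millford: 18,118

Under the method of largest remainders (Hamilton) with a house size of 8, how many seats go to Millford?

1

Standard divisor: 128795 ÷ 8 ≈ 16099.375.
Standard quotas: Claybrook 0.9090, Ashgrove 3.7573, Stonebridge 2.2083, Millford 1.1254.
Lower quotas: Claybrook 0, Ashgrove 3, Stonebridge 2, Millford 1 (sum 6, leaving 2 seats).
Remainders in descending order: Claybrook 0.9090, Ashgrove 0.7573, Stonebridge 0.2083, Millford 0.1254.
The surplus seats go to Claybrook, Ashgrove.
Millford receives 1.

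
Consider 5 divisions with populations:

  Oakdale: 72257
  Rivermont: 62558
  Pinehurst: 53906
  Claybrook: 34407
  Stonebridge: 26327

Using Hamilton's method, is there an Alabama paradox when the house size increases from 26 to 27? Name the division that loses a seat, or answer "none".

Claybrook

At 26 seats: Oakdale 7, Rivermont 6, Pinehurst 6, Claybrook 4, Stonebridge 3.
At 27 seats: Oakdale 8, Rivermont 7, Pinehurst 6, Claybrook 3, Stonebridge 3.
Claybrook drops from 4 to 3.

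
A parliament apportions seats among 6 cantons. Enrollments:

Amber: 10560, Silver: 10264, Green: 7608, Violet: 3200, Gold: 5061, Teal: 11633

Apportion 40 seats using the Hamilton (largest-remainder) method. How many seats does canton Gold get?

4

Total 48326; standard divisor 48326/40 ≈ 1208.15.
Standard quotas: Amber 8.7406, Silver 8.4956, Green 6.2972, Violet 2.6487, Gold 4.1890, Teal 9.6288.
Lower quotas: Amber 8, Silver 8, Green 6, Violet 2, Gold 4, Teal 9 (sum 37, leaving 3 seats).
Remainders in descending order: Amber 0.7406, Violet 0.6487, Teal 0.6288, Silver 0.4956, Green 0.2972, Gold 0.1890.
The surplus seats go to Amber, Violet, Teal.
Gold receives 4.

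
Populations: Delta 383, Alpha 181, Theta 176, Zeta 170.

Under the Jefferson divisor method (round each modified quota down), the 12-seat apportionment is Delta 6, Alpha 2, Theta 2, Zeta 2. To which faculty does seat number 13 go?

Alpha

Priority for the next seat is population ÷ (current seats + 1).
Priorities: Delta 54.714, Alpha 60.333, Theta 58.667, Zeta 56.667.
Highest priority: Alpha.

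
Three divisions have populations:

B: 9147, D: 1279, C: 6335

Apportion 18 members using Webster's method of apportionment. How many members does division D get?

1

Standard divisor 16761/18 ≈ 931.167; standard quotas: B 9.823, D 1.374, C 6.803.
Rounding to the nearest integer gives B 10, D 1, C 7 — total 18, matching the house size, so no adjustment is needed.
D receives 1.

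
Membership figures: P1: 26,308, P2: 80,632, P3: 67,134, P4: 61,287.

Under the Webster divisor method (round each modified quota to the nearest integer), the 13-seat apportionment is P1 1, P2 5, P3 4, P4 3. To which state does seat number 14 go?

Priority for the next seat is population ÷ (current seats + 0.5).
Priorities: P1 17538.667, P2 14660.364, P3 14918.667, P4 17510.571.
Highest priority: P1.

P1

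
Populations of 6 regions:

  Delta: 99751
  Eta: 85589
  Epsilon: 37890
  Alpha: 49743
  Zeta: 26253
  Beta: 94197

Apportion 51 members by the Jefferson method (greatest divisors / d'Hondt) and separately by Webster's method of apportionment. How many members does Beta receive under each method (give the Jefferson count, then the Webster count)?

13 and 12

Jefferson: Delta 13, Eta 11, Epsilon 5, Alpha 6, Zeta 3, Beta 13.
Webster: Delta 13, Eta 11, Epsilon 5, Alpha 7, Zeta 3, Beta 12.
Beta gets 13 under Jefferson and 12 under Webster.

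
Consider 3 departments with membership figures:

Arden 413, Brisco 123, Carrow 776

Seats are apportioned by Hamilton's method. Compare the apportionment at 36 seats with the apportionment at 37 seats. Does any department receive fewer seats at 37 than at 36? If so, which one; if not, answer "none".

At 36 seats: Arden 11, Brisco 4, Carrow 21.
At 37 seats: Arden 12, Brisco 3, Carrow 22.
Brisco drops from 4 to 3.

Brisco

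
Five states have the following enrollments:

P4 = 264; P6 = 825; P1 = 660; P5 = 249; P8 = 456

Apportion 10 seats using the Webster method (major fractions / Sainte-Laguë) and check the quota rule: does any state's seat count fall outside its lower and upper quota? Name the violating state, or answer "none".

Standard quotas: P4 1.076, P6 3.362, P1 2.689, P5 1.015, P8 1.858.
Webster allocation: P4 1, P6 3, P1 3, P5 1, P8 2.
Every allocation lies between the lower and upper quota.

none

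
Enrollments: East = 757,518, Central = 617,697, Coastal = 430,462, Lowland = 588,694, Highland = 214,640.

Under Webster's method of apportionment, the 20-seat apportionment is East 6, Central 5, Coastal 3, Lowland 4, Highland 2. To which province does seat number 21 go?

Priority for the next seat is population ÷ (current seats + 0.5).
Priorities: East 116541.231, Central 112308.545, Coastal 122989.143, Lowland 130820.889, Highland 85856.000.
Highest priority: Lowland.

Lowland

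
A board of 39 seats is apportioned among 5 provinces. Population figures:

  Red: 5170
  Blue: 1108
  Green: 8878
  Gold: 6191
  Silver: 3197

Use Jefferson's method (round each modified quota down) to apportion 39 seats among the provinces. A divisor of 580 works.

Red=8, Blue=1, Green=15, Gold=10, Silver=5

With modified divisor 580: modified quotas Red 8.914, Blue 1.910, Green 15.307, Gold 10.674, Silver 5.512.
Rounding down: Red 8, Blue 1, Green 15, Gold 10, Silver 5 (total 39).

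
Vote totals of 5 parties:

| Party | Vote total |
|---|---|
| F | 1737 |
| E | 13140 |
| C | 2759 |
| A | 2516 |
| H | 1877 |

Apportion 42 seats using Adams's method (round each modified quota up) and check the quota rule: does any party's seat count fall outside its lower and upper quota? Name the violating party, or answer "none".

Standard quotas: F 3.312, E 25.052, C 5.260, A 4.797, H 3.579.
Adams allocation: F 4, E 24, C 5, A 5, H 4.
E has quota 25.052 (lower 25, upper 26) but receives 24 — outside the quota interval.

E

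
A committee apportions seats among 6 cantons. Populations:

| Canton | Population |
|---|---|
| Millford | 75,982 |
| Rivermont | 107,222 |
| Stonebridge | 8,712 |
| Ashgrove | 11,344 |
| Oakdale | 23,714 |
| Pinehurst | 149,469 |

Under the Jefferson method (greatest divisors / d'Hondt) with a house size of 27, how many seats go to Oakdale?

Standard divisor 376443/27 ≈ 13942.333; standard quotas: Millford 5.450, Rivermont 7.690, Stonebridge 0.625, Ashgrove 0.814, Oakdale 1.701, Pinehurst 10.721.
Rounding down gives 5, 7, 0, 0, 1, 10 = 23 seats, so the divisor must be adjusted.
With modified divisor 12200: modified quotas Millford 6.228, Rivermont 8.789, Stonebridge 0.714, Ashgrove 0.930, Oakdale 1.944, Pinehurst 12.252.
Rounding down: Millford 6, Rivermont 8, Stonebridge 0, Ashgrove 0, Oakdale 1, Pinehurst 12 (total 27).
Oakdale receives 1.

1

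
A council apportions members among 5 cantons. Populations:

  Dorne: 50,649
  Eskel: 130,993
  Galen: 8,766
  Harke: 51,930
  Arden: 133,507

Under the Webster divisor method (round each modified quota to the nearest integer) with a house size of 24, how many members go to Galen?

1

Standard divisor 375845/24 ≈ 15660.208; standard quotas: Dorne 3.234, Eskel 8.365, Galen 0.560, Harke 3.316, Arden 8.525.
Rounding to the nearest integer gives Dorne 3, Eskel 8, Galen 1, Harke 3, Arden 9 — total 24, matching the house size, so no adjustment is needed.
Galen receives 1.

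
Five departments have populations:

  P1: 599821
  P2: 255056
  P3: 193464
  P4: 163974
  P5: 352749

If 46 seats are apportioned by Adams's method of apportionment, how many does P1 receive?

Standard divisor 1565064/46 ≈ 34023.13; standard quotas: P1 17.630, P2 7.497, P3 5.686, P4 4.819, P5 10.368.
Rounding up gives 18, 8, 6, 5, 11 = 48 seats, so the divisor must be adjusted.
With modified divisor 35900: modified quotas P1 16.708, P2 7.105, P3 5.389, P4 4.568, P5 9.826.
Rounding up: P1 17, P2 8, P3 6, P4 5, P5 10 (total 46).
P1 receives 17.

17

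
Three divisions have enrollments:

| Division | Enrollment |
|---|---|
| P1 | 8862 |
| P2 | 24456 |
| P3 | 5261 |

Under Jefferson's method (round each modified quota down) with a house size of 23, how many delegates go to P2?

15

Standard divisor 38579/23 ≈ 1677.348; standard quotas: P1 5.283, P2 14.580, P3 3.136.
Rounding down gives 5, 14, 3 = 22 seats, so the divisor must be adjusted.
With modified divisor 1600: modified quotas P1 5.539, P2 15.285, P3 3.288.
Rounding down: P1 5, P2 15, P3 3 (total 23).
P2 receives 15.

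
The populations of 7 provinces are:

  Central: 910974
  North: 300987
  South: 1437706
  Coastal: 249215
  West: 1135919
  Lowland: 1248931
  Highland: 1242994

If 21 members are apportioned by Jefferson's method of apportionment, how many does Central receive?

Standard divisor 6526726/21 ≈ 310796.476; standard quotas: Central 2.931, North 0.968, South 4.626, Coastal 0.802, West 3.655, Lowland 4.018, Highland 3.999.
Rounding down gives 2, 0, 4, 0, 3, 4, 3 = 16 seats, so the divisor must be adjusted.
With modified divisor 266900: modified quotas Central 3.413, North 1.128, South 5.387, Coastal 0.934, West 4.256, Lowland 4.679, Highland 4.657.
Rounding down: Central 3, North 1, South 5, Coastal 0, West 4, Lowland 4, Highland 4 (total 21).
Central receives 3.

3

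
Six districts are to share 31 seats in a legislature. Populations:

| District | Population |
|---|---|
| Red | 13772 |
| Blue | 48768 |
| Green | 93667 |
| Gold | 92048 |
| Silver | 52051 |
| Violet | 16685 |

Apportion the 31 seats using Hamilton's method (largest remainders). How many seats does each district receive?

The standard divisor is 316991/31 ≈ 10225.516.
Standard quotas: Red 1.3468, Blue 4.7692, Green 9.1601, Gold 9.0018, Silver 5.0903, Violet 1.6317.
Lower quotas: Red 1, Blue 4, Green 9, Gold 9, Silver 5, Violet 1 (sum 29, leaving 2 seats).
Remainders in descending order: Blue 0.7692, Violet 0.6317, Red 0.3468, Green 0.1601, Silver 0.0903, Gold 0.0018.
Largest remainders: Blue, Violet receive the extra seats.

Red: 1, Blue: 5, Green: 9, Gold: 9, Silver: 5, Violet: 2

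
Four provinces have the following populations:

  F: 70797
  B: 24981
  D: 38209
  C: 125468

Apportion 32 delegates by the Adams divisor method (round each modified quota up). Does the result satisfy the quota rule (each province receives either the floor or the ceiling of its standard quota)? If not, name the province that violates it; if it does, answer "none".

none

Standard quotas: F 8.732, B 3.081, D 4.713, C 15.475.
Adams allocation: F 9, B 3, D 5, C 15.
Every allocation lies between the lower and upper quota.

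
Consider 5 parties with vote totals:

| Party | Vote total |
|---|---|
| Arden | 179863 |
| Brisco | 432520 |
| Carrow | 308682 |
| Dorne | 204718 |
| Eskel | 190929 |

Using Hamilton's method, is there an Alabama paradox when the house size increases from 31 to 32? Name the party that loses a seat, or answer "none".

At 31 seats: Arden 4, Brisco 10, Carrow 7, Dorne 5, Eskel 5.
At 32 seats: Arden 4, Brisco 11, Carrow 7, Dorne 5, Eskel 5.
No party's allocation decreased.

none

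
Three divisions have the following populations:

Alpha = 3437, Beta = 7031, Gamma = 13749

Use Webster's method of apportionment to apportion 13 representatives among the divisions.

Alpha=2; Beta=4; Gamma=7

Standard divisor 24217/13 ≈ 1862.846; standard quotas: Alpha 1.845, Beta 3.774, Gamma 7.381.
Rounding to the nearest integer gives Alpha 2, Beta 4, Gamma 7 — total 13, matching the house size, so no adjustment is needed.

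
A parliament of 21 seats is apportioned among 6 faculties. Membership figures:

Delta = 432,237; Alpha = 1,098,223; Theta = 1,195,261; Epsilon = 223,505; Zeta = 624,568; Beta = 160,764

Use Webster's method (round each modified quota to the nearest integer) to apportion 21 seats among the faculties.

Delta: 2, Alpha: 6, Theta: 7, Epsilon: 1, Zeta: 4, Beta: 1

Standard divisor 3734558/21 ≈ 177836.095; standard quotas: Delta 2.431, Alpha 6.175, Theta 6.721, Epsilon 1.257, Zeta 3.512, Beta 0.904.
Rounding to the nearest integer gives Delta 2, Alpha 6, Theta 7, Epsilon 1, Zeta 4, Beta 1 — total 21, matching the house size, so no adjustment is needed.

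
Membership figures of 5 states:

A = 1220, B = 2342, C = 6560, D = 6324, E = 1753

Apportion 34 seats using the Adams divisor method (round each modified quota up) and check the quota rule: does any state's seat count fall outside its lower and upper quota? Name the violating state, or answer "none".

none

Standard quotas: A 2.279, B 4.375, C 12.256, D 11.815, E 3.275.
Adams allocation: A 3, B 5, C 12, D 11, E 3.
Every allocation lies between the lower and upper quota.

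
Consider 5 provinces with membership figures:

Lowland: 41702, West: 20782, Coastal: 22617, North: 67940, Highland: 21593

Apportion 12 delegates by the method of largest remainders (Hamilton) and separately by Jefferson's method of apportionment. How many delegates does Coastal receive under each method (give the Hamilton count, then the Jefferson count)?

2 and 1

Hamilton: Lowland 3, West 1, Coastal 2, North 5, Highland 1.
Jefferson: Lowland 3, West 1, Coastal 1, North 6, Highland 1.
Coastal gets 2 under Hamilton and 1 under Jefferson.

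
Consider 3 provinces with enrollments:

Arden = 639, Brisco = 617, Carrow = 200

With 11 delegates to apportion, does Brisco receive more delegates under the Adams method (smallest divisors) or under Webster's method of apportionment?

Webster

Adams: Arden 5, Brisco 4, Carrow 2.
Webster: Arden 5, Brisco 5, Carrow 1.
Brisco gets 4 under Adams and 5 under Webster.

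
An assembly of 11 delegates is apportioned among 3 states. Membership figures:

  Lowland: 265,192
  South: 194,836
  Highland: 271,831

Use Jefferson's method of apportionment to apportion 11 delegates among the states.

Standard divisor 731859/11 ≈ 66532.636; standard quotas: Lowland 3.986, South 2.928, Highland 4.086.
Rounding down gives 3, 2, 4 = 9 seats, so the divisor must be adjusted.
With modified divisor 59700: modified quotas Lowland 4.442, South 3.264, Highland 4.553.
Rounding down: Lowland 4, South 3, Highland 4 (total 11).

Lowland 4; South 3; Highland 4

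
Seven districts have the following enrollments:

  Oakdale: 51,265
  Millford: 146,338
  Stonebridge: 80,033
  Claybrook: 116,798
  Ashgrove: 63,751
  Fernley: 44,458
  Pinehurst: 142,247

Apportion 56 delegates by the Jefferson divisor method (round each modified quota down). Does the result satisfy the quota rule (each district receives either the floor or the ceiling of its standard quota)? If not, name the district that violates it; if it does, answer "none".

Standard quotas: Oakdale 4.452, Millford 12.707, Stonebridge 6.950, Claybrook 10.142, Ashgrove 5.536, Fernley 3.861, Pinehurst 12.352.
Jefferson allocation: Oakdale 4, Millford 13, Stonebridge 7, Claybrook 10, Ashgrove 5, Fernley 4, Pinehurst 13.
Every allocation lies between the lower and upper quota.

none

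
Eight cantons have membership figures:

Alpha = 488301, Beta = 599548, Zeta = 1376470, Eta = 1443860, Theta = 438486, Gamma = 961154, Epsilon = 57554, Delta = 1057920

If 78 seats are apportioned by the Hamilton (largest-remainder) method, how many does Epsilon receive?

1

The standard divisor is 6423293/78 ≈ 82349.91.
Standard quotas: Alpha 5.9296, Beta 7.2805, Zeta 16.7149, Eta 17.5332, Theta 5.3247, Gamma 11.6716, Epsilon 0.6989, Delta 12.8466.
Lower quotas: Alpha 5, Beta 7, Zeta 16, Eta 17, Theta 5, Gamma 11, Epsilon 0, Delta 12 (sum 73, leaving 5 seats).
Remainders in descending order: Alpha 0.9296, Delta 0.8466, Zeta 0.7149, Epsilon 0.6989, Gamma 0.6716, Eta 0.5332, Theta 0.3247, Beta 0.2805.
Largest remainders: Alpha, Delta, Zeta, Epsilon, Gamma receive the extra seats.
Epsilon receives 1.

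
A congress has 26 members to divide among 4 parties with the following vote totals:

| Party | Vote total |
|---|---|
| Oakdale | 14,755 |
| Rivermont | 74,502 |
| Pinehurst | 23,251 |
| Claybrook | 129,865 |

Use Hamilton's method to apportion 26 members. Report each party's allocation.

The standard divisor is 242373/26 ≈ 9322.038.
Standard quotas: Oakdale 1.5828, Rivermont 7.9920, Pinehurst 2.4942, Claybrook 13.9310.
Lower quotas: Oakdale 1, Rivermont 7, Pinehurst 2, Claybrook 13 (sum 23, leaving 3 seats).
Remainders in descending order: Rivermont 0.9920, Claybrook 0.9310, Oakdale 0.5828, Pinehurst 0.4942.
The surplus seats go to Rivermont, Claybrook, Oakdale.

Oakdale 2, Rivermont 8, Pinehurst 2, Claybrook 14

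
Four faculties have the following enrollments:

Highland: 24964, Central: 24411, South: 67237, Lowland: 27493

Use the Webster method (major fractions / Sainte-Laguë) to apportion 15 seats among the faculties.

Standard divisor 144105/15 ≈ 9607; standard quotas: Highland 2.599, Central 2.541, South 6.999, Lowland 2.862.
Rounding to the nearest integer gives 3, 3, 7, 3 = 16 seats, so the divisor must be adjusted.
With modified divisor 9900: modified quotas Highland 2.522, Central 2.466, South 6.792, Lowland 2.777.
Rounding to the nearest integer: Highland 3, Central 2, South 7, Lowland 3 (total 15).

Highland=3, Central=2, South=7, Lowland=3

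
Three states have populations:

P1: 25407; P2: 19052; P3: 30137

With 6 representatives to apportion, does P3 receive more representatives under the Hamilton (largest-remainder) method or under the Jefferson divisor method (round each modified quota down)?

Hamilton: P1 2, P2 2, P3 2.
Jefferson: P1 2, P2 1, P3 3.
P3 gets 2 under Hamilton and 3 under Jefferson.

Jefferson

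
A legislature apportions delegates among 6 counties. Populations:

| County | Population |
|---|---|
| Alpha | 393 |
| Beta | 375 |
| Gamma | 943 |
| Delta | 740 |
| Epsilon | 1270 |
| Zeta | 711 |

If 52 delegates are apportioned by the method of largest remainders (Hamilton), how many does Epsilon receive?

15

Standard divisor: 4432 ÷ 52 ≈ 85.231.
Standard quotas: Alpha 4.611, Beta 4.400, Gamma 11.064, Delta 8.682, Epsilon 14.901, Zeta 8.342.
Lower quotas: Alpha 4, Beta 4, Gamma 11, Delta 8, Epsilon 14, Zeta 8 (sum 49, leaving 3 seats).
Remainders in descending order: Epsilon 0.901, Delta 0.682, Alpha 0.611, Beta 0.400, Zeta 0.342, Gamma 0.064.
The surplus seats go to Epsilon, Delta, Alpha.
Epsilon receives 15.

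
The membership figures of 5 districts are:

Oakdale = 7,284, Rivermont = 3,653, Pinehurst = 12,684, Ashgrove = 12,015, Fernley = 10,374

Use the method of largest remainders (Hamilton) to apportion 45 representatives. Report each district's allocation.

Total 46010; standard divisor 46010/45 ≈ 1022.444.
Standard quotas: Oakdale 7.1241, Rivermont 3.5728, Pinehurst 12.4056, Ashgrove 11.7512, Fernley 10.1463.
Lower quotas: Oakdale 7, Rivermont 3, Pinehurst 12, Ashgrove 11, Fernley 10 (sum 43, leaving 2 seats).
Remainders in descending order: Ashgrove 0.7512, Rivermont 0.5728, Pinehurst 0.4056, Fernley 0.1463, Oakdale 0.1241.
The surplus seats go to Ashgrove, Rivermont.

Oakdale=7; Rivermont=4; Pinehurst=12; Ashgrove=12; Fernley=10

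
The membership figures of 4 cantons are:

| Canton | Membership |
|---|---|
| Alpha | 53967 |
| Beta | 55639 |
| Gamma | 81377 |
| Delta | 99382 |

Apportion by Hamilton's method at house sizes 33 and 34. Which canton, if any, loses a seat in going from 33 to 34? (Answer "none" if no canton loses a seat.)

At 33 seats: Alpha 6, Beta 7, Gamma 9, Delta 11.
At 34 seats: Alpha 6, Beta 6, Gamma 10, Delta 12.
Beta drops from 7 to 6.

Beta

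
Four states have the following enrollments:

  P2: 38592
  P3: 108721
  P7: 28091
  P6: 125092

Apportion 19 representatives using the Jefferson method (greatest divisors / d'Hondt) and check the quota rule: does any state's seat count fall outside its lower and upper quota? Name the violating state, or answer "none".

Standard quotas: P2 2.440, P3 6.874, P7 1.776, P6 7.909.
Jefferson allocation: P2 2, P3 7, P7 2, P6 8.
Every allocation lies between the lower and upper quota.

none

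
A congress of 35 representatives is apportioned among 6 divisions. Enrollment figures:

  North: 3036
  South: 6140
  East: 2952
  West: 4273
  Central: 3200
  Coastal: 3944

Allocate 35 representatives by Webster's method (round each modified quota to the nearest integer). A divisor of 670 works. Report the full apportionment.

With modified divisor 670: modified quotas North 4.531, South 9.164, East 4.406, West 6.378, Central 4.776, Coastal 5.887.
Rounding to the nearest integer: North 5, South 9, East 4, West 6, Central 5, Coastal 6 (total 35).

North 5, South 9, East 4, West 6, Central 5, Coastal 6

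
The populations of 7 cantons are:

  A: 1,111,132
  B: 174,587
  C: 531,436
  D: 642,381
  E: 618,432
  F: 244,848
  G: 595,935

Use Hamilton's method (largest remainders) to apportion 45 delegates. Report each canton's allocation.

A 13; B 2; C 6; D 7; E 7; F 3; G 7

The standard divisor is 3918751/45 ≈ 87083.356.
Standard quotas: A 12.7594, B 2.0048, C 6.1026, D 7.3766, E 7.1016, F 2.8117, G 6.8433.
Lower quotas: A 12, B 2, C 6, D 7, E 7, F 2, G 6 (sum 42, leaving 3 seats).
Remainders in descending order: G 0.8433, F 0.8117, A 0.7594, D 0.3766, C 0.1026, E 0.1016, B 0.0048.
The surplus seats go to G, F, A.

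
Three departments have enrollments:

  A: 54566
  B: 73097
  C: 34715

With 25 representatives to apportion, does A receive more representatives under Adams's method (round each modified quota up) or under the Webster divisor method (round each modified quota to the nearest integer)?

Webster

Adams: A 8, B 11, C 6.
Webster: A 9, B 11, C 5.
A gets 8 under Adams and 9 under Webster.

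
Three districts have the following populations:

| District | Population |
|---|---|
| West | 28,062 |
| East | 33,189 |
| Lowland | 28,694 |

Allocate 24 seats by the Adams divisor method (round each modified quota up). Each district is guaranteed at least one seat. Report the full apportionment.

Standard divisor 89945/24 ≈ 3747.708; standard quotas: West 7.488, East 8.856, Lowland 7.656.
Rounding up gives 8, 9, 8 = 25 seats, so the divisor must be adjusted.
With modified divisor 4050: modified quotas West 6.929, East 8.195, Lowland 7.085.
Rounding up: West 7, East 9, Lowland 8 (total 24).

West: 7, East: 9, Lowland: 8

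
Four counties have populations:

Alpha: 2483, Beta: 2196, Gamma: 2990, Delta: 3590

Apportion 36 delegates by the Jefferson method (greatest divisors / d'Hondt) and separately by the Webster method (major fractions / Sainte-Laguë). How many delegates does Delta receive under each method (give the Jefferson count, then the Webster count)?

Jefferson: Alpha 8, Beta 7, Gamma 9, Delta 12.
Webster: Alpha 8, Beta 7, Gamma 10, Delta 11.
Delta gets 12 under Jefferson and 11 under Webster.

12 and 11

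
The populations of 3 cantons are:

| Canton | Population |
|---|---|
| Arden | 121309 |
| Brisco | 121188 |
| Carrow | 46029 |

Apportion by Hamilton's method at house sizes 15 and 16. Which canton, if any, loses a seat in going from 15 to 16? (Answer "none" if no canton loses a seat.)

At 15 seats: Arden 6, Brisco 6, Carrow 3.
At 16 seats: Arden 7, Brisco 7, Carrow 2.
Carrow drops from 3 to 2.

Carrow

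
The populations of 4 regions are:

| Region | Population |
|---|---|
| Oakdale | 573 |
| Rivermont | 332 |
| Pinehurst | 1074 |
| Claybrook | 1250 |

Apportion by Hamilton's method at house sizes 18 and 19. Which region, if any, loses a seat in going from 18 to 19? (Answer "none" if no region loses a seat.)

none

At 18 seats: Oakdale 3, Rivermont 2, Pinehurst 6, Claybrook 7.
At 19 seats: Oakdale 4, Rivermont 2, Pinehurst 6, Claybrook 7.
No region's allocation decreased.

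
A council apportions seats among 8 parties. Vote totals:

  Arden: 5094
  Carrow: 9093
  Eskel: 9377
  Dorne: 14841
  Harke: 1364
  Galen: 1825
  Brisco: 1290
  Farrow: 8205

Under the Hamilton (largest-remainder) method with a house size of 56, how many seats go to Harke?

2

Total 51089; standard divisor 51089/56 ≈ 912.304.
Standard quotas: Arden 5.5837, Carrow 9.9671, Eskel 10.2784, Dorne 16.2676, Harke 1.4951, Galen 2.0004, Brisco 1.4140, Farrow 8.9937.
Lower quotas: Arden 5, Carrow 9, Eskel 10, Dorne 16, Harke 1, Galen 2, Brisco 1, Farrow 8 (sum 52, leaving 4 seats).
Remainders in descending order: Farrow 0.9937, Carrow 0.9671, Arden 0.5837, Harke 0.4951, Brisco 0.4140, Eskel 0.2784, Dorne 0.2676, Galen 0.0004.
Largest remainders: Farrow, Carrow, Arden, Harke receive the extra seats.
Harke receives 2.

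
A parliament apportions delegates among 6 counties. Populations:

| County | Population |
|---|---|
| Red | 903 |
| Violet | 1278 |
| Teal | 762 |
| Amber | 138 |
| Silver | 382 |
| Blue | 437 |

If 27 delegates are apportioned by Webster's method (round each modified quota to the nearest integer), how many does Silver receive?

Standard divisor 3900/27 ≈ 144.444; standard quotas: Red 6.252, Violet 8.848, Teal 5.275, Amber 0.955, Silver 2.645, Blue 3.025.
Rounding to the nearest integer gives Red 6, Violet 9, Teal 5, Amber 1, Silver 3, Blue 3 — total 27, matching the house size, so no adjustment is needed.
Silver receives 3.

3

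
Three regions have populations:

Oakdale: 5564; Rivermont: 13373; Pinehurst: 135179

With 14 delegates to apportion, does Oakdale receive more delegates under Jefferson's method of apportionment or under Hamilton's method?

Hamilton

Jefferson: Oakdale 0, Rivermont 1, Pinehurst 13.
Hamilton: Oakdale 1, Rivermont 1, Pinehurst 12.
Oakdale gets 0 under Jefferson and 1 under Hamilton.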